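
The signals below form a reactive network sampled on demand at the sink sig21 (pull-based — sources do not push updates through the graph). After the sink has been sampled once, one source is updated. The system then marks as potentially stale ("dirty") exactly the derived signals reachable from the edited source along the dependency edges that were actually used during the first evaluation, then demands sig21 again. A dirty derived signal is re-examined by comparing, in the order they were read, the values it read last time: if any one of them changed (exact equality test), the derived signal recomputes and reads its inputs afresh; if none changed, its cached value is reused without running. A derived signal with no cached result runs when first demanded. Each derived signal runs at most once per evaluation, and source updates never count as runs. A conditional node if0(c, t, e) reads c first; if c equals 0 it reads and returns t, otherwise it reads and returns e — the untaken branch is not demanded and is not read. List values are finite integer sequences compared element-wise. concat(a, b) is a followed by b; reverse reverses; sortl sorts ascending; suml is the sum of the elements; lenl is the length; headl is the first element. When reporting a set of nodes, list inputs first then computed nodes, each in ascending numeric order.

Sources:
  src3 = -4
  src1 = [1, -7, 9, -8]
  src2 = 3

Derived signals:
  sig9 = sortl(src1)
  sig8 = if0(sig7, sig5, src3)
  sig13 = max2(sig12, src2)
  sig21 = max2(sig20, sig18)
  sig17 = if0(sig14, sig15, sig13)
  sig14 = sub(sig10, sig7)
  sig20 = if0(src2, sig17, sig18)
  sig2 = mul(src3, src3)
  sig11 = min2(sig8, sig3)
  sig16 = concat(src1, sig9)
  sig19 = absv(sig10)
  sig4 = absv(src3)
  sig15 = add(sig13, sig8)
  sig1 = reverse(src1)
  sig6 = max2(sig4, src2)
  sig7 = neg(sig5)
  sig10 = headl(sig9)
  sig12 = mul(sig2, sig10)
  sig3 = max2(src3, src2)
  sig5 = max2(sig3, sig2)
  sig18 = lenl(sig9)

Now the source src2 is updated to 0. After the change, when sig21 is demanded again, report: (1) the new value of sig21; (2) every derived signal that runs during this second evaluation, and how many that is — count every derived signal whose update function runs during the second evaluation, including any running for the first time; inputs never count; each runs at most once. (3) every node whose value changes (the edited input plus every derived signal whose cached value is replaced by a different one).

sig21 now evaluates to 4.
Run set: sig2, sig3, sig5, sig7, sig10, sig12, sig13, sig14, sig17, sig20, sig21 (11 run).
Changed values: src2, sig20.
The important point: the flipped condition pulls in fresh nodes; sig2, sig3, sig5, sig7, sig10, sig12, sig13, sig14, sig17 run for the first time.

Initial pass — values computed on the first demand:
  sig9 = sortl([1, -7, 9, -8]) = [-8, -7, 1, 9]
  sig18 = lenl([-8, -7, 1, 9]) = 4
  sig20 = if0(src2=3 -> else branch sig18) = 4
  sig21 = max2(4, 4) = 4

Second demand — change propagation:
  sig2: newly demanded (no cache) — executes and yields 16.
  sig3: newly demanded (no cache) — executes and yields 0.
  sig5: newly demanded (no cache) — executes and yields 16.
  sig7: newly demanded (no cache) — executes and yields -16.
  sig10: newly demanded (no cache) — executes and yields -8.
  sig12: newly demanded (no cache) — executes and yields -128.
  sig13: newly demanded (no cache) — executes and yields 0.
  sig14: newly demanded (no cache) — executes and yields 8.
  sig17: newly demanded (no cache) — executes and yields 0.
  sig20: re-runs because src2 3->0; new result 0.
  sig21: re-runs because sig20 4->0; new result 4 (unchanged).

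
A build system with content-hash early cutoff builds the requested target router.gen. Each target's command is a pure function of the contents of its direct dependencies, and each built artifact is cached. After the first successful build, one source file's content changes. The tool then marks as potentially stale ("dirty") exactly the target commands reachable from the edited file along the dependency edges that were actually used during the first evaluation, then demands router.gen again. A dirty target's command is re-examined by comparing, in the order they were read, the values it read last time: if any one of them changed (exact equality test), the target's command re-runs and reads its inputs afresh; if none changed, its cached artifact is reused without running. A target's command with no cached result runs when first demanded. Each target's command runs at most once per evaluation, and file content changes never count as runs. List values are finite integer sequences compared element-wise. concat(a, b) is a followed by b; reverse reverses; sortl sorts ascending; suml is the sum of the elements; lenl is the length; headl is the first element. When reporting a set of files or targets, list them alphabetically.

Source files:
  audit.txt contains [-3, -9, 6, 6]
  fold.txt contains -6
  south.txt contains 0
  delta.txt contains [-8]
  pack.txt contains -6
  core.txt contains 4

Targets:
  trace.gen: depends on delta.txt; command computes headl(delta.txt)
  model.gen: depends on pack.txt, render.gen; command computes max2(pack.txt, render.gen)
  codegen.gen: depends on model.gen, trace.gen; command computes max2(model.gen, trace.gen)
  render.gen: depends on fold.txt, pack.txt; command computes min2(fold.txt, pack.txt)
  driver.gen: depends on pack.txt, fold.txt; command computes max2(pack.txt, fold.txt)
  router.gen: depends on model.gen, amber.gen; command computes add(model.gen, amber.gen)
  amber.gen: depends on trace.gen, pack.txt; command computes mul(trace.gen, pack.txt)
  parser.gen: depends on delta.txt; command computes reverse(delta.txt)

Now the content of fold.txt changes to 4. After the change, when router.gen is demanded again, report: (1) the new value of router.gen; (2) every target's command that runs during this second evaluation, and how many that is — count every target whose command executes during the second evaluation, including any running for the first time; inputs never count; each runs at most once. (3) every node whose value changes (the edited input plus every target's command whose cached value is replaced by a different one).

First evaluation (everything demanded from the output):
  render.gen = min2(-6, -6) = -6
  model.gen = max2(-6, -6) = -6
  trace.gen = headl([-8]) = -8
  amber.gen = mul(-8, -6) = 48
  router.gen = add(-6, 48) = 42

Propagation after the edit:
  render.gen: runs — fold.txt -6->4; result -6 (same value as before).
  model.gen: checked — values it read are unchanged (pack.txt unchanged, render.gen unchanged); reused cached -6 without running.
  router.gen: checked — values it read are unchanged (model.gen unchanged, amber.gen unchanged); reused cached 42 without running.

Key observation: the change is absorbed at render.gen — it re-runs but produces the same value, and the output's value is unchanged.

New value of router.gen: 42.
Target commands that run: render.gen — 1 in total.
Values that change: fold.txt.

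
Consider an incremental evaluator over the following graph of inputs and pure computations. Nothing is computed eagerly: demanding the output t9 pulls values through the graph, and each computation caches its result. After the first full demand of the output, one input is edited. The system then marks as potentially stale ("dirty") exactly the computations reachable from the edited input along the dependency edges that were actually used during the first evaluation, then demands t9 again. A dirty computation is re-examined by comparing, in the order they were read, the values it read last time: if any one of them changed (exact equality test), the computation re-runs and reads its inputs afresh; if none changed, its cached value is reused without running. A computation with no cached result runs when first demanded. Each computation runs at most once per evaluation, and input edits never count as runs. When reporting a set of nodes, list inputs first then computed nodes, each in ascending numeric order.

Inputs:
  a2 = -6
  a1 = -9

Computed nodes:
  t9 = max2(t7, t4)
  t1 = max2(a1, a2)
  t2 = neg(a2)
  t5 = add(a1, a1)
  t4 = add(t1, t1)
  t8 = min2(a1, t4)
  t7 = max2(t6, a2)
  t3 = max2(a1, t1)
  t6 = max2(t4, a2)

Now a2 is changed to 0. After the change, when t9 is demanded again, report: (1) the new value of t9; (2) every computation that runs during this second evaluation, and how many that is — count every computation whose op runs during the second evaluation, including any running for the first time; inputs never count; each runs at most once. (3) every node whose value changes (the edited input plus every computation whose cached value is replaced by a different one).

Initial pass — values computed on the first demand:
  t1 = max2(-9, -6) = -6
  t4 = add(-6, -6) = -12
  t6 = max2(-12, -6) = -6
  t7 = max2(-6, -6) = -6
  t9 = max2(-6, -12) = -6

Second demand — change propagation:
  t1: re-runs because a2 -6->0; new result 0.
  t4: re-runs because t1 -6->0; t1 -6->0; new result 0.
  t6: re-runs because t4 -12->0; a2 -6->0; new result 0.
  t7: re-runs because t6 -6->0; a2 -6->0; new result 0.
  t9: re-runs because t7 -6->0; t4 -12->0; new result 0.

t9 now evaluates to 0.
Run set: t1, t4, t6, t7, t9 (5 run).
Changed values: a2, t1, t4, t6, t7, t9.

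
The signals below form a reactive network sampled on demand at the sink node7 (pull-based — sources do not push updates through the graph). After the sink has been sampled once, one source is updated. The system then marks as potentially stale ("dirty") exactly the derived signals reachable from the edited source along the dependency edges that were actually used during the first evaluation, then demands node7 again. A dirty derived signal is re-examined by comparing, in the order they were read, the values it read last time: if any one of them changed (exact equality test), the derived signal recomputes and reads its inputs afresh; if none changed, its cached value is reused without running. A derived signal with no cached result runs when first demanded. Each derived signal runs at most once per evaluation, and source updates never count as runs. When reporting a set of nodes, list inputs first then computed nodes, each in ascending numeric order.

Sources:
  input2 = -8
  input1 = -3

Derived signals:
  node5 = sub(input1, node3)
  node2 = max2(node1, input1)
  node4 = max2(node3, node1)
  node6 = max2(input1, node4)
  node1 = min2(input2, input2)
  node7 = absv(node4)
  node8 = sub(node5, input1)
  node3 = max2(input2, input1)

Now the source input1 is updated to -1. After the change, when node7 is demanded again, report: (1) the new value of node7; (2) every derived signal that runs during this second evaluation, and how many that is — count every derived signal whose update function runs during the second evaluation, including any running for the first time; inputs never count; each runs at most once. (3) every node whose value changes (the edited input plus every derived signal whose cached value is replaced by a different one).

Initial pass — values computed on the first demand:
  node1 = min2(-8, -8) = -8
  node3 = max2(-8, -3) = -3
  node4 = max2(-3, -8) = -3
  node7 = absv(-3) = 3

Second demand — change propagation:
  node3: re-runs because input1 -3->-1; new result -1.
  node4: re-runs because node3 -3->-1; new result -1.
  node7: re-runs because node4 -3->-1; new result 1.

node7 now evaluates to 1.
Run set: node3, node4, node7 (3 run).
Changed values: input1, node3, node4, node7.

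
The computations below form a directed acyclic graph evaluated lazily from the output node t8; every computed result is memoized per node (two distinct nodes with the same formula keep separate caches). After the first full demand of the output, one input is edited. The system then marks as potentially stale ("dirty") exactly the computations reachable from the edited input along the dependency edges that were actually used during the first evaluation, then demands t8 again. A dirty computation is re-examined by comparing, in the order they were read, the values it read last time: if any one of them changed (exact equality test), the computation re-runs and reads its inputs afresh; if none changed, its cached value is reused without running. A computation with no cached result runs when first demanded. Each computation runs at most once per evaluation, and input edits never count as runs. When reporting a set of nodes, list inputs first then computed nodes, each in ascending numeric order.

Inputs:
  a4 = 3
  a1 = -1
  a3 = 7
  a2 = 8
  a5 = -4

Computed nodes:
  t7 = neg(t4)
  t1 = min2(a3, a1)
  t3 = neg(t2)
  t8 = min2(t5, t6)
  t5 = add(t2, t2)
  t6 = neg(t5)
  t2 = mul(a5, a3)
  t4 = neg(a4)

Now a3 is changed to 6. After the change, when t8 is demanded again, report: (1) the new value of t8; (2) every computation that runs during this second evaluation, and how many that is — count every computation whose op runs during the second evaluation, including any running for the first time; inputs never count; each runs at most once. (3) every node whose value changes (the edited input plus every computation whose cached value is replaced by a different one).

First demand of the output computes:
  t2 = mul(-4, 7) = -28
  t5 = add(-28, -28) = -56
  t6 = neg(-56) = 56
  t8 = min2(-56, 56) = -56

After the edit, cleaning proceeds:
  t2: a read changed (a3 7->6) — executes, giving -24.
  t5: a read changed (t2 -28->-24; t2 -28->-24) — executes, giving -48.
  t6: a read changed (t5 -56->-48) — executes, giving 48.
  t8: a read changed (t5 -56->-48; t6 56->48) — executes, giving -48.

Demanding t8 again yields -48.
4 computations run: t2, t5, t6, t8.
The nodes whose values change: a3, t2, t5, t6, t8.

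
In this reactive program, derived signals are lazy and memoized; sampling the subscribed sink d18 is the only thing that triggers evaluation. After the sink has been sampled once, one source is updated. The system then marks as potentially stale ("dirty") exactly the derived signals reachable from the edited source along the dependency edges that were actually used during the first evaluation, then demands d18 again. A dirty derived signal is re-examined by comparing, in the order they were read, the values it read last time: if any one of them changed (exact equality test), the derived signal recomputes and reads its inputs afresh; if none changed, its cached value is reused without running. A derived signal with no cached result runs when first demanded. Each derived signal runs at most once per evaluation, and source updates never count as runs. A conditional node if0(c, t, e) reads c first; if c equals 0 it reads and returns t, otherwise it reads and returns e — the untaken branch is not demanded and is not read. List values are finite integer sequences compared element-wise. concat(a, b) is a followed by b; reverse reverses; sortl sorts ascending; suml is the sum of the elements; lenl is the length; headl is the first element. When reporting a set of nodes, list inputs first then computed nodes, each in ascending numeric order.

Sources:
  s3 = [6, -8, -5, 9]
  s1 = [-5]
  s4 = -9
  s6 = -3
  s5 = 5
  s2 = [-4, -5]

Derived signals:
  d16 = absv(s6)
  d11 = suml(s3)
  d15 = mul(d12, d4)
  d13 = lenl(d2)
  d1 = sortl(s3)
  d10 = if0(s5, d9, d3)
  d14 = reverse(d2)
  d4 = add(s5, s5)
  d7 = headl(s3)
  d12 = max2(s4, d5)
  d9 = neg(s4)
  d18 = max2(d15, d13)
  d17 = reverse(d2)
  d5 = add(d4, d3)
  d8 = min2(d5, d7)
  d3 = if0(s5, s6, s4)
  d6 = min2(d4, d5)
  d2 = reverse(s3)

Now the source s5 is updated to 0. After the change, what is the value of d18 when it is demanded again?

First demand of the output computes:
  d2 = reverse([6, -8, -5, 9]) = [9, -5, -8, 6]
  d3 = if0(s5=5 -> else branch s4) = -9
  d4 = add(5, 5) = 10
  d5 = add(10, -9) = 1
  d12 = max2(-9, 1) = 1
  d13 = lenl([9, -5, -8, 6]) = 4
  d15 = mul(1, 10) = 10
  d18 = max2(10, 4) = 10

After the edit, cleaning proceeds:
  d3: a read changed (s5 5->0) — executes, giving -3.
  d4: a read changed (s5 5->0; s5 5->0) — executes, giving 0.
  d5: a read changed (d4 10->0; d3 -9->-3) — executes, giving -3.
  d12: a read changed (d5 1->-3) — executes, giving -3.
  d15: a read changed (d12 1->-3; d4 10->0) — executes, giving 0.
  d18: a read changed (d15 10->0) — executes, giving 4.

Demanding d18 again yields 4.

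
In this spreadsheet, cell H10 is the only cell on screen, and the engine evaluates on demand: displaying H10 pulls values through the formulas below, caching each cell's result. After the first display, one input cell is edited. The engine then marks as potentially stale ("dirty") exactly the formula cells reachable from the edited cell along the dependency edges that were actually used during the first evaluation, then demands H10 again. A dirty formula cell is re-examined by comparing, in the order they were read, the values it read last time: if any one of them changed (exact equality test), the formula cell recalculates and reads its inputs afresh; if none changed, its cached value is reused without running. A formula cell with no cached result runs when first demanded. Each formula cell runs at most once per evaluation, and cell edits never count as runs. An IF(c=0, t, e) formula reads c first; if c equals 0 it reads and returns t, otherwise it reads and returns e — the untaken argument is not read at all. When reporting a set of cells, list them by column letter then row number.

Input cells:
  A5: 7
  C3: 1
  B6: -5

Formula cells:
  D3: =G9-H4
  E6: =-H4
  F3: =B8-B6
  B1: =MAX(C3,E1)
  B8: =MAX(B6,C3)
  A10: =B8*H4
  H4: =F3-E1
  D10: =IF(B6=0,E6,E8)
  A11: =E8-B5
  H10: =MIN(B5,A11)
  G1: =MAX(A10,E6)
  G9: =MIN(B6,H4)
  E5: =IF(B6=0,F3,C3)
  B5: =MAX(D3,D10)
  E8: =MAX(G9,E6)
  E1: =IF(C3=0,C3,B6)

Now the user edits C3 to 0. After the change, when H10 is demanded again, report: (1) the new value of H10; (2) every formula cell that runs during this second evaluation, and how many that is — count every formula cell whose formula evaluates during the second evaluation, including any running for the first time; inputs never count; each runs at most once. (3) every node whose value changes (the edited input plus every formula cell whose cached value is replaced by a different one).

Initial pass — values computed on the first demand:
  B8 = MAX(-5, 1) = 1
  E1 = IF(C3=0: C3=1 -> else branch B6) = -5
  F3 = 1 - -5 = 6
  H4 = 6 - -5 = 11
  E6 = -(11) = -11
  G9 = MIN(-5, 11) = -5
  D3 = -5 - 11 = -16
  E8 = MAX(-5, -11) = -5
  D10 = IF(B6=0: B6=-5 -> else branch E8) = -5
  B5 = MAX(-16, -5) = -5
  A11 = -5 - -5 = 0
  H10 = MIN(-5, 0) = -5

Second demand — change propagation:
  B8: re-runs because C3 1->0; new result 0.
  E1: re-runs because C3 1->0; new result 0.
  F3: re-runs because B8 1->0; new result 5.
  H4: re-runs because F3 6->5; E1 -5->0; new result 5.
  E6: re-runs because H4 11->5; new result -5.
  G9: re-runs because H4 11->5; new result -5 (unchanged).
  D3: re-runs because H4 11->5; new result -10.
  E8: re-runs because E6 -11->-5; new result -5 (unchanged).
  D10: re-examined; everything it read last time is the same (B6 unchanged, E8 unchanged) — cache -5 kept, no run.
  B5: re-runs because D3 -16->-10; new result -5 (unchanged).
  A11: re-examined; everything it read last time is the same (E8 unchanged, B5 unchanged) — cache 0 kept, no run.
  H10: re-examined; everything it read last time is the same (B5 unchanged, A11 unchanged) — cache -5 kept, no run.

The important point: at D10 every value read last time is unchanged, so the dirty flag clears without a run.

H10 now evaluates to -5.
Run set: B5, B8, D3, E1, E6, E8, F3, G9, H4 (9 run).
Changed values: B8, C3, D3, E1, E6, F3, H4.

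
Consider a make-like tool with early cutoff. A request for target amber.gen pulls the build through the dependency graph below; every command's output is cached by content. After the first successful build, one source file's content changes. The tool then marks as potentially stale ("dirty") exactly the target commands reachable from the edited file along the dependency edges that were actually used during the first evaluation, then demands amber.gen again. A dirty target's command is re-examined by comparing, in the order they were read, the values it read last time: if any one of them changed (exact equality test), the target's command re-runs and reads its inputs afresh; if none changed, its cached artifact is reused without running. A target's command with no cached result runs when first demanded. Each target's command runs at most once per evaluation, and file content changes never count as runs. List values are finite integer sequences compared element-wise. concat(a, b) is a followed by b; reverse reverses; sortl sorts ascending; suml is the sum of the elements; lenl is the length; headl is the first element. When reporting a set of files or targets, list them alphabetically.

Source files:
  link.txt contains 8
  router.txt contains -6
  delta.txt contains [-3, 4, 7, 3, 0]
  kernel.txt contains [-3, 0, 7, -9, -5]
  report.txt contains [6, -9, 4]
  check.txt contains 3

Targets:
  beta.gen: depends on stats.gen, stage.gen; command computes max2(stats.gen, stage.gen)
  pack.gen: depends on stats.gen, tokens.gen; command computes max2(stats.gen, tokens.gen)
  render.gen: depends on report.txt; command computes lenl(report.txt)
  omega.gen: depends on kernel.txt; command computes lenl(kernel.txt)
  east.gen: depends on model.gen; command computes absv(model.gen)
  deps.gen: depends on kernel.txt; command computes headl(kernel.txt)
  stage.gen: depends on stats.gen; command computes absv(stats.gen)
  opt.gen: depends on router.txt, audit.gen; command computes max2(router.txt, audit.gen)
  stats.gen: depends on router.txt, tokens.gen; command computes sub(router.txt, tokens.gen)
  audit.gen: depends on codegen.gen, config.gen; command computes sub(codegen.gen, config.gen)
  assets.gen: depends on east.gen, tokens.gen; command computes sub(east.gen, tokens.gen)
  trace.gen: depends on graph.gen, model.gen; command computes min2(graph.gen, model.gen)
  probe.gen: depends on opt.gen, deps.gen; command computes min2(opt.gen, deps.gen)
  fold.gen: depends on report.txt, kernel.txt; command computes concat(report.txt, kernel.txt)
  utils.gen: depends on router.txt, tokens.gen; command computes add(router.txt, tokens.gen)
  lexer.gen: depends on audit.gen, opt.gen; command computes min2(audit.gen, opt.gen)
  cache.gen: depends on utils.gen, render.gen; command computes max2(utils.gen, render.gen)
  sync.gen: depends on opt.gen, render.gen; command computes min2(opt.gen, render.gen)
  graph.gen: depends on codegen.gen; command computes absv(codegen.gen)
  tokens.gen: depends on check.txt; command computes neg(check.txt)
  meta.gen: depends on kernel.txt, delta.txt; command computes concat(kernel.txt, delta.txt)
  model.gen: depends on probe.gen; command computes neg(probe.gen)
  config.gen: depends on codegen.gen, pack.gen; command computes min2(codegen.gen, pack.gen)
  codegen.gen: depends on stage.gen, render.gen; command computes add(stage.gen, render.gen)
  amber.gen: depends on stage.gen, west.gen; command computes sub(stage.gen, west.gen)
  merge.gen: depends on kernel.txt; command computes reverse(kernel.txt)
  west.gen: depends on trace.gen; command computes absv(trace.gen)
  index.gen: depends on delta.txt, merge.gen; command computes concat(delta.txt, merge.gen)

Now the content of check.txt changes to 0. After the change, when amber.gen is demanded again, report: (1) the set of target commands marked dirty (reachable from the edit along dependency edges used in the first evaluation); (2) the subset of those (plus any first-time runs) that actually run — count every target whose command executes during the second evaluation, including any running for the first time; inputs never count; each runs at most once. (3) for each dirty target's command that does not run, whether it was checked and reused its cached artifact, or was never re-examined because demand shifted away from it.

First demand of the output computes:
  deps.gen = headl([-3, 0, 7, -9, -5]) = -3
  render.gen = lenl([6, -9, 4]) = 3
  tokens.gen = neg(3) = -3
  stats.gen = sub(-6, -3) = -3
  pack.gen = max2(-3, -3) = -3
  stage.gen = absv(-3) = 3
  codegen.gen = add(3, 3) = 6
  config.gen = min2(6, -3) = -3
  audit.gen = sub(6, -3) = 9
  graph.gen = absv(6) = 6
  opt.gen = max2(-6, 9) = 9
  probe.gen = min2(9, -3) = -3
  model.gen = neg(-3) = 3
  trace.gen = min2(6, 3) = 3
  west.gen = absv(3) = 3
  amber.gen = sub(3, 3) = 0

After the edit, cleaning proceeds:
  tokens.gen: a read changed (check.txt 3->0) — executes, giving 0.
  stats.gen: a read changed (tokens.gen -3->0) — executes, giving -6.
  pack.gen: a read changed (stats.gen -3->-6; tokens.gen -3->0) — executes, giving 0.
  stage.gen: a read changed (stats.gen -3->-6) — executes, giving 6.
  codegen.gen: a read changed (stage.gen 3->6) — executes, giving 9.
  config.gen: a read changed (codegen.gen 6->9; pack.gen -3->0) — executes, giving 0.
  audit.gen: a read changed (codegen.gen 6->9; config.gen -3->0) — executes, giving 9 — identical to its old value.
  graph.gen: a read changed (codegen.gen 6->9) — executes, giving 9.
  opt.gen: dirty, but its reads are unchanged (router.txt unchanged, audit.gen unchanged); cached 9 stands.
  probe.gen: dirty, but its reads are unchanged (opt.gen unchanged, deps.gen unchanged); cached -3 stands.
  model.gen: dirty, but its reads are unchanged (probe.gen unchanged); cached 3 stands.
  trace.gen: a read changed (graph.gen 6->9) — executes, giving 3 — identical to its old value.
  west.gen: dirty, but its reads are unchanged (trace.gen unchanged); cached 3 stands.
  amber.gen: a read changed (stage.gen 3->6) — executes, giving 3.

Note where the cutoff bites: opt.gen is checked, finds nothing changed, and keeps its cache.

The edit dirties: amber.gen, audit.gen, codegen.gen, config.gen, graph.gen, model.gen, opt.gen, pack.gen, probe.gen, stage.gen, stats.gen, tokens.gen, trace.gen, west.gen.
10 target commands run: amber.gen, audit.gen, codegen.gen, config.gen, graph.gen, pack.gen, stage.gen, stats.gen, tokens.gen, trace.gen.
Cache hits after checking: model.gen, opt.gen, probe.gen, west.gen.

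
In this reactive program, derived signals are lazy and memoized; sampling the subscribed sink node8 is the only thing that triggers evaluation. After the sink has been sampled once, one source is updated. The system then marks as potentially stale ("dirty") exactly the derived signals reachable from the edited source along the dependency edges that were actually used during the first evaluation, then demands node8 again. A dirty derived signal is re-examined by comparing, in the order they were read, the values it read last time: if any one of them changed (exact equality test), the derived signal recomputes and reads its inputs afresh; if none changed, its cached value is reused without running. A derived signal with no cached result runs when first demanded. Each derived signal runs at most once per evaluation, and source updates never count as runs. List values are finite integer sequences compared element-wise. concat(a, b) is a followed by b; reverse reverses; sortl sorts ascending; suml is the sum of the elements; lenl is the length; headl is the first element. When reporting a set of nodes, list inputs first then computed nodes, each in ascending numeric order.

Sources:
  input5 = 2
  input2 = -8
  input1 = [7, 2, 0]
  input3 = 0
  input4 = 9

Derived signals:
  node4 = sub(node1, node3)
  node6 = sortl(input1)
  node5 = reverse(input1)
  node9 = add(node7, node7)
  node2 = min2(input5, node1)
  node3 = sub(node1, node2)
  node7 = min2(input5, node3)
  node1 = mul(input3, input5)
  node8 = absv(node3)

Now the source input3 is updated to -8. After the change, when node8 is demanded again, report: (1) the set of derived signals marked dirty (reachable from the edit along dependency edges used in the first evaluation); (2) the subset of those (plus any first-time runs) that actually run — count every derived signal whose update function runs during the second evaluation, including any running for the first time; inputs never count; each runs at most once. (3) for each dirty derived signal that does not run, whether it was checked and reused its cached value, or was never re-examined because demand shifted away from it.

First demand of the output computes:
  node1 = mul(0, 2) = 0
  node2 = min2(2, 0) = 0
  node3 = sub(0, 0) = 0
  node8 = absv(0) = 0

After the edit, cleaning proceeds:
  node1: a read changed (input3 0->-8) — executes, giving -16.
  node2: a read changed (node1 0->-16) — executes, giving -16.
  node3: a read changed (node1 0->-16; node2 0->-16) — executes, giving 0 — identical to its old value.
  node8: dirty, but its reads are unchanged (node3 unchanged); cached 0 stands.

Note the absorption at node3: it re-runs yet its value is the same, leaving the output's value untouched.

The edit dirties: node1, node2, node3, node8.
3 derived signals run: node1, node2, node3.
Cache hits after checking: node8.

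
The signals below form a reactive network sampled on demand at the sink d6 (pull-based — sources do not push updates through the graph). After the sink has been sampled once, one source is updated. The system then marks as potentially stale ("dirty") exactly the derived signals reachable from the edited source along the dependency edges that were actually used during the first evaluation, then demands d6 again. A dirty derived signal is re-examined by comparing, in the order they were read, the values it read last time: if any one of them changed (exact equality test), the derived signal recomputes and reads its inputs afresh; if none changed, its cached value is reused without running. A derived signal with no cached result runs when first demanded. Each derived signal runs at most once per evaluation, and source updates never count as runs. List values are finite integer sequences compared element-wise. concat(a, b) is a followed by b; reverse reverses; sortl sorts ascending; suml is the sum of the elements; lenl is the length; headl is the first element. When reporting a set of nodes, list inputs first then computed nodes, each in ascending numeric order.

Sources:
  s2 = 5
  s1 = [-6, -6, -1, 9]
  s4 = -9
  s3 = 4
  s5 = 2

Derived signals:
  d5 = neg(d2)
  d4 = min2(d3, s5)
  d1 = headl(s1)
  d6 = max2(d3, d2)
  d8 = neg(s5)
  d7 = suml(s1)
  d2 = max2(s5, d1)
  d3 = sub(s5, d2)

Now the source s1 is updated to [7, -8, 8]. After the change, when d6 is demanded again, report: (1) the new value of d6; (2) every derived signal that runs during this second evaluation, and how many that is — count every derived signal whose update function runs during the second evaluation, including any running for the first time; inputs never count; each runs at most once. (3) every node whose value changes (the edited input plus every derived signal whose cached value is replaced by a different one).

d6 now evaluates to 7.
Run set: d1, d2, d3, d6 (4 run).
Changed values: s1, d1, d2, d3, d6.

Initial pass — values computed on the first demand:
  d1 = headl([-6, -6, -1, 9]) = -6
  d2 = max2(2, -6) = 2
  d3 = sub(2, 2) = 0
  d6 = max2(0, 2) = 2

Second demand — change propagation:
  d1: re-runs because s1 [-6, -6, -1, 9]->[7, -8, 8]; new result 7.
  d2: re-runs because d1 -6->7; new result 7.
  d3: re-runs because d2 2->7; new result -5.
  d6: re-runs because d3 0->-5; d2 2->7; new result 7.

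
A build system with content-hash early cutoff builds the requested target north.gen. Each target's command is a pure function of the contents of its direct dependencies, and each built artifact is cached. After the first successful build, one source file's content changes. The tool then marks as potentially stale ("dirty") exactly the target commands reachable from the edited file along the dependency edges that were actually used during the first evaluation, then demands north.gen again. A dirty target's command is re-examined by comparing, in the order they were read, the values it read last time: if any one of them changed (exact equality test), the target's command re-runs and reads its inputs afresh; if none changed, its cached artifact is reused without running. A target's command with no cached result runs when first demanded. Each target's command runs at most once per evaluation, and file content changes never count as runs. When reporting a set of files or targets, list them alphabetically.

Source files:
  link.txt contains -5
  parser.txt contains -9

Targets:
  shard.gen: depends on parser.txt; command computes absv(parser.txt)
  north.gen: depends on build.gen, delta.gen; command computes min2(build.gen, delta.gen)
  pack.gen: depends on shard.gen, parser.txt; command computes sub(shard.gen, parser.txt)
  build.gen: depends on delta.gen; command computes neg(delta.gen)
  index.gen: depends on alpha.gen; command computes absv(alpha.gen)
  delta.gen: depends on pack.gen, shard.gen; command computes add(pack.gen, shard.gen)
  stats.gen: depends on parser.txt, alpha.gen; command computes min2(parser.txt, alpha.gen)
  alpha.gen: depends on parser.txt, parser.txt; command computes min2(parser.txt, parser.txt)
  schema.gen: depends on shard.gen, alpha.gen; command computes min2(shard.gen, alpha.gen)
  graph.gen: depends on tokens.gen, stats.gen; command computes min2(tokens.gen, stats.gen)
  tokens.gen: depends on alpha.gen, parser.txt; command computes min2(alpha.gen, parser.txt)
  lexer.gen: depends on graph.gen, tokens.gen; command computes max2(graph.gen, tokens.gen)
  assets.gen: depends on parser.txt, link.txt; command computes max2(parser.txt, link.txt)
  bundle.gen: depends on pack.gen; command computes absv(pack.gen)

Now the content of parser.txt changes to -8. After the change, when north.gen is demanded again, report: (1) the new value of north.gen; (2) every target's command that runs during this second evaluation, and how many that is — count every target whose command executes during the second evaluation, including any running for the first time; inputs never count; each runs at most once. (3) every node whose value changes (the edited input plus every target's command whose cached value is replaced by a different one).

New value of north.gen: -24.
Target commands that run: build.gen, delta.gen, north.gen, pack.gen, shard.gen — 5 in total.
Values that change: build.gen, delta.gen, north.gen, pack.gen, parser.txt, shard.gen.

First evaluation (everything demanded from the output):
  shard.gen = absv(-9) = 9
  pack.gen = sub(9, -9) = 18
  delta.gen = add(18, 9) = 27
  build.gen = neg(27) = -27
  north.gen = min2(-27, 27) = -27

Propagation after the edit:
  shard.gen: runs — parser.txt -9->-8; result 8.
  pack.gen: runs — shard.gen 9->8; parser.txt -9->-8; result 16.
  delta.gen: runs — pack.gen 18->16; shard.gen 9->8; result 24.
  build.gen: runs — delta.gen 27->24; result -24.
  north.gen: runs — build.gen -27->-24; delta.gen 27->24; result -24.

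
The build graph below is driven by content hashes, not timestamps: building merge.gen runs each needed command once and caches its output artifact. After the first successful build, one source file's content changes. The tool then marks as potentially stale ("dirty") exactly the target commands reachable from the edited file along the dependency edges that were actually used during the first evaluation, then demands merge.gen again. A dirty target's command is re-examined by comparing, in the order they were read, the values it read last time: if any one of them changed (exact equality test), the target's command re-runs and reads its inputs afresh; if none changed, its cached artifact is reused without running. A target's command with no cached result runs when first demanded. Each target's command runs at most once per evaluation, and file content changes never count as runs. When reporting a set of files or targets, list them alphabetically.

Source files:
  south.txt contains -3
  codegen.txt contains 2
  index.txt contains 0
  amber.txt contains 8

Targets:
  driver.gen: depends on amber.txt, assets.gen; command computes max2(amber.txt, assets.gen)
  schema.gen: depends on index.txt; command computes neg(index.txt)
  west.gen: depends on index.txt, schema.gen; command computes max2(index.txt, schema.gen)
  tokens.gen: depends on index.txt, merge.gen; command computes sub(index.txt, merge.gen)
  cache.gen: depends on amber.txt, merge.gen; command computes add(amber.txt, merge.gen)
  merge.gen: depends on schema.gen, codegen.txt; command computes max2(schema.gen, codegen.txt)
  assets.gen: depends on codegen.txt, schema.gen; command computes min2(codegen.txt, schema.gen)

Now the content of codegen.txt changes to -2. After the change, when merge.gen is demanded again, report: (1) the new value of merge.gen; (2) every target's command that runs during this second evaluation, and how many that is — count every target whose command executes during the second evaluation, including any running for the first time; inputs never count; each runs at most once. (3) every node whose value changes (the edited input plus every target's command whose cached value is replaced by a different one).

merge.gen now evaluates to 0.
Run set: merge.gen (1 run).
Changed values: codegen.txt, merge.gen.

Initial pass — values computed on the first demand:
  schema.gen = neg(0) = 0
  merge.gen = max2(0, 2) = 2

Second demand — change propagation:
  merge.gen: re-runs because codegen.txt 2->-2; new result 0.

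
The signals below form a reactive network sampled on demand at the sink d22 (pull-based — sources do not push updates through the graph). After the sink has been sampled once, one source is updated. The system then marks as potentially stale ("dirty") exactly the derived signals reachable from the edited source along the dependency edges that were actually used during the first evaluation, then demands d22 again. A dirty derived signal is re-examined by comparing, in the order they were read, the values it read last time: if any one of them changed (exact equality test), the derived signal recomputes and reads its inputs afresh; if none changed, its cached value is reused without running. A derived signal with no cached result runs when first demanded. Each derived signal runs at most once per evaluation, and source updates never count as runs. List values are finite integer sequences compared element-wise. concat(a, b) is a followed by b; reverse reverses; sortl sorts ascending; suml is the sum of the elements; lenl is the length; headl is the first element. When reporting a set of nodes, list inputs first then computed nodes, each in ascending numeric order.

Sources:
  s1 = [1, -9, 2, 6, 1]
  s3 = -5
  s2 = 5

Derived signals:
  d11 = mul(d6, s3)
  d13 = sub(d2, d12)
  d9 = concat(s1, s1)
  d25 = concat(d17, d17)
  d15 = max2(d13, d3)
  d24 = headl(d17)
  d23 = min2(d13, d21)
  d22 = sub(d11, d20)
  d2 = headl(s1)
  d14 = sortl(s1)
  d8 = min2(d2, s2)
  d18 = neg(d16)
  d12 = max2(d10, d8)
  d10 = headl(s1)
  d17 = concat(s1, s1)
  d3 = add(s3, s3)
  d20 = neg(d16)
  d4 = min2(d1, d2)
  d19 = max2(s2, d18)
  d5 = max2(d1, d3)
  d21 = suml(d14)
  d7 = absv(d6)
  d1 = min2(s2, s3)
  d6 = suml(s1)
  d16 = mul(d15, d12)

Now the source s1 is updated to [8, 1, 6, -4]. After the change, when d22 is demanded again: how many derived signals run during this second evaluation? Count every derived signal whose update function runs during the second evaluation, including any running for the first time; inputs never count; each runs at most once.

Run set: d2, d6, d8, d10, d11, d12, d13, d16, d22 (9 run).
The important point: at d15 every value read last time is unchanged, so the dirty flag clears without a run.

Initial pass — values computed on the first demand:
  d2 = headl([1, -9, 2, 6, 1]) = 1
  d3 = add(-5, -5) = -10
  d6 = suml([1, -9, 2, 6, 1]) = 1
  d8 = min2(1, 5) = 1
  d10 = headl([1, -9, 2, 6, 1]) = 1
  d11 = mul(1, -5) = -5
  d12 = max2(1, 1) = 1
  d13 = sub(1, 1) = 0
  d15 = max2(0, -10) = 0
  d16 = mul(0, 1) = 0
  d20 = neg(0) = 0
  d22 = sub(-5, 0) = -5

Second demand — change propagation:
  d2: re-runs because s1 [1, -9, 2, 6, 1]->[8, 1, 6, -4]; new result 8.
  d6: re-runs because s1 [1, -9, 2, 6, 1]->[8, 1, 6, -4]; new result 11.
  d8: re-runs because d2 1->8; new result 5.
  d10: re-runs because s1 [1, -9, 2, 6, 1]->[8, 1, 6, -4]; new result 8.
  d11: re-runs because d6 1->11; new result -55.
  d12: re-runs because d10 1->8; d8 1->5; new result 8.
  d13: re-runs because d2 1->8; d12 1->8; new result 0 (unchanged).
  d15: re-examined; everything it read last time is the same (d13 unchanged, d3 unchanged) — cache 0 kept, no run.
  d16: re-runs because d12 1->8; new result 0 (unchanged).
  d20: re-examined; everything it read last time is the same (d16 unchanged) — cache 0 kept, no run.
  d22: re-runs because d11 -5->-55; new result -55.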